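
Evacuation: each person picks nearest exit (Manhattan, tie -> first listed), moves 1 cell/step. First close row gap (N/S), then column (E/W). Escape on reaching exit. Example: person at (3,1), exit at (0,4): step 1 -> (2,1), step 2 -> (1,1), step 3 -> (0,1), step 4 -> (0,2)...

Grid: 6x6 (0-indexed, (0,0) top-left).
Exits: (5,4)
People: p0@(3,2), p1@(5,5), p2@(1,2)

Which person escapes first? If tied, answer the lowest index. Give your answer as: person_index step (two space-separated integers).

Answer: 1 1

Derivation:
Step 1: p0:(3,2)->(4,2) | p1:(5,5)->(5,4)->EXIT | p2:(1,2)->(2,2)
Step 2: p0:(4,2)->(5,2) | p1:escaped | p2:(2,2)->(3,2)
Step 3: p0:(5,2)->(5,3) | p1:escaped | p2:(3,2)->(4,2)
Step 4: p0:(5,3)->(5,4)->EXIT | p1:escaped | p2:(4,2)->(5,2)
Step 5: p0:escaped | p1:escaped | p2:(5,2)->(5,3)
Step 6: p0:escaped | p1:escaped | p2:(5,3)->(5,4)->EXIT
Exit steps: [4, 1, 6]
First to escape: p1 at step 1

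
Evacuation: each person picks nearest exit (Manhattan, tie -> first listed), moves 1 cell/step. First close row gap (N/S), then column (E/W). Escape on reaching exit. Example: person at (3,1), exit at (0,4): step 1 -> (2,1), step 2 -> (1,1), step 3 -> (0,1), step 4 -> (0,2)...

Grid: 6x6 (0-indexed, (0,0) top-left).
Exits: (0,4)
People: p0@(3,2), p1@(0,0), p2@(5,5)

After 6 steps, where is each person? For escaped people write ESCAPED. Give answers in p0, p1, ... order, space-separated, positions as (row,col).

Step 1: p0:(3,2)->(2,2) | p1:(0,0)->(0,1) | p2:(5,5)->(4,5)
Step 2: p0:(2,2)->(1,2) | p1:(0,1)->(0,2) | p2:(4,5)->(3,5)
Step 3: p0:(1,2)->(0,2) | p1:(0,2)->(0,3) | p2:(3,5)->(2,5)
Step 4: p0:(0,2)->(0,3) | p1:(0,3)->(0,4)->EXIT | p2:(2,5)->(1,5)
Step 5: p0:(0,3)->(0,4)->EXIT | p1:escaped | p2:(1,5)->(0,5)
Step 6: p0:escaped | p1:escaped | p2:(0,5)->(0,4)->EXIT

ESCAPED ESCAPED ESCAPED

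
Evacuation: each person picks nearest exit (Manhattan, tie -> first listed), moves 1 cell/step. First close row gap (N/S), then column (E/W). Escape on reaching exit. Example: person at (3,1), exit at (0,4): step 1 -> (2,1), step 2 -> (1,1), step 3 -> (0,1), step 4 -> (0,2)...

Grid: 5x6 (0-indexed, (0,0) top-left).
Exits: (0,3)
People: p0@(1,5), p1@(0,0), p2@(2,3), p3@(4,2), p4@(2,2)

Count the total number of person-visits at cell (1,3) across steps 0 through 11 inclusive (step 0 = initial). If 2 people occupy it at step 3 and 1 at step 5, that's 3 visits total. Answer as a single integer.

Step 0: p0@(1,5) p1@(0,0) p2@(2,3) p3@(4,2) p4@(2,2) -> at (1,3): 0 [-], cum=0
Step 1: p0@(0,5) p1@(0,1) p2@(1,3) p3@(3,2) p4@(1,2) -> at (1,3): 1 [p2], cum=1
Step 2: p0@(0,4) p1@(0,2) p2@ESC p3@(2,2) p4@(0,2) -> at (1,3): 0 [-], cum=1
Step 3: p0@ESC p1@ESC p2@ESC p3@(1,2) p4@ESC -> at (1,3): 0 [-], cum=1
Step 4: p0@ESC p1@ESC p2@ESC p3@(0,2) p4@ESC -> at (1,3): 0 [-], cum=1
Step 5: p0@ESC p1@ESC p2@ESC p3@ESC p4@ESC -> at (1,3): 0 [-], cum=1
Total visits = 1

Answer: 1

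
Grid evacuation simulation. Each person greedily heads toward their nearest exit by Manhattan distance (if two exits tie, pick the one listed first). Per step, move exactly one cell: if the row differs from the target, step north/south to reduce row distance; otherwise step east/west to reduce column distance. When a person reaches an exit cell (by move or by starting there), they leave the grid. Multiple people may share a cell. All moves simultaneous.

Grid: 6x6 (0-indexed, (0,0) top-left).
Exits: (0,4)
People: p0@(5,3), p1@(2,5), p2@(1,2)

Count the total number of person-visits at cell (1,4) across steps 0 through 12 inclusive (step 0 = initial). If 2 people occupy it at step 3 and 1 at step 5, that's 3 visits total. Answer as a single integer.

Answer: 0

Derivation:
Step 0: p0@(5,3) p1@(2,5) p2@(1,2) -> at (1,4): 0 [-], cum=0
Step 1: p0@(4,3) p1@(1,5) p2@(0,2) -> at (1,4): 0 [-], cum=0
Step 2: p0@(3,3) p1@(0,5) p2@(0,3) -> at (1,4): 0 [-], cum=0
Step 3: p0@(2,3) p1@ESC p2@ESC -> at (1,4): 0 [-], cum=0
Step 4: p0@(1,3) p1@ESC p2@ESC -> at (1,4): 0 [-], cum=0
Step 5: p0@(0,3) p1@ESC p2@ESC -> at (1,4): 0 [-], cum=0
Step 6: p0@ESC p1@ESC p2@ESC -> at (1,4): 0 [-], cum=0
Total visits = 0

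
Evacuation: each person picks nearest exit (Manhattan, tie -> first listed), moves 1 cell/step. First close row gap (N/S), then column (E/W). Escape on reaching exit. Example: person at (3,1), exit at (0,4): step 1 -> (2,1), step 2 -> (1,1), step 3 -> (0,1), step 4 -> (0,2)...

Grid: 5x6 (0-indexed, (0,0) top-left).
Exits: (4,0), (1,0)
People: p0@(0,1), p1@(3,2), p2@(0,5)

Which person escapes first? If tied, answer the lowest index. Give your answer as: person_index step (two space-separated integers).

Answer: 0 2

Derivation:
Step 1: p0:(0,1)->(1,1) | p1:(3,2)->(4,2) | p2:(0,5)->(1,5)
Step 2: p0:(1,1)->(1,0)->EXIT | p1:(4,2)->(4,1) | p2:(1,5)->(1,4)
Step 3: p0:escaped | p1:(4,1)->(4,0)->EXIT | p2:(1,4)->(1,3)
Step 4: p0:escaped | p1:escaped | p2:(1,3)->(1,2)
Step 5: p0:escaped | p1:escaped | p2:(1,2)->(1,1)
Step 6: p0:escaped | p1:escaped | p2:(1,1)->(1,0)->EXIT
Exit steps: [2, 3, 6]
First to escape: p0 at step 2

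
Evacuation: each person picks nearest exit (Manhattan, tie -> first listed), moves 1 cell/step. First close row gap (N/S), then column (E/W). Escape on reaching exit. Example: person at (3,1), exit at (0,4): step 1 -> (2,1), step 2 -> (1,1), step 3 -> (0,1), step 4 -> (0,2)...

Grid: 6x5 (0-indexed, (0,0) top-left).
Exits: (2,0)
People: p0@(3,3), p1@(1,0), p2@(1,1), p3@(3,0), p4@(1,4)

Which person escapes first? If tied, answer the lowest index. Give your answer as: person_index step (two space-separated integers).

Answer: 1 1

Derivation:
Step 1: p0:(3,3)->(2,3) | p1:(1,0)->(2,0)->EXIT | p2:(1,1)->(2,1) | p3:(3,0)->(2,0)->EXIT | p4:(1,4)->(2,4)
Step 2: p0:(2,3)->(2,2) | p1:escaped | p2:(2,1)->(2,0)->EXIT | p3:escaped | p4:(2,4)->(2,3)
Step 3: p0:(2,2)->(2,1) | p1:escaped | p2:escaped | p3:escaped | p4:(2,3)->(2,2)
Step 4: p0:(2,1)->(2,0)->EXIT | p1:escaped | p2:escaped | p3:escaped | p4:(2,2)->(2,1)
Step 5: p0:escaped | p1:escaped | p2:escaped | p3:escaped | p4:(2,1)->(2,0)->EXIT
Exit steps: [4, 1, 2, 1, 5]
First to escape: p1 at step 1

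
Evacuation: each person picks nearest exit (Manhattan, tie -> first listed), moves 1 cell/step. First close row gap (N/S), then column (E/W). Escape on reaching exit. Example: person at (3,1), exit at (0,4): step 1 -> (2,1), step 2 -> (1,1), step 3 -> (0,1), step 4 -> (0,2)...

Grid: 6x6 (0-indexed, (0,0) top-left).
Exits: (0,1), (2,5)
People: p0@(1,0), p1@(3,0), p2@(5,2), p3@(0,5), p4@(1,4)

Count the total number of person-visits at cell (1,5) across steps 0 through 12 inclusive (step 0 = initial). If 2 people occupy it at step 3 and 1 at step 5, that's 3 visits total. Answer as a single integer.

Step 0: p0@(1,0) p1@(3,0) p2@(5,2) p3@(0,5) p4@(1,4) -> at (1,5): 0 [-], cum=0
Step 1: p0@(0,0) p1@(2,0) p2@(4,2) p3@(1,5) p4@(2,4) -> at (1,5): 1 [p3], cum=1
Step 2: p0@ESC p1@(1,0) p2@(3,2) p3@ESC p4@ESC -> at (1,5): 0 [-], cum=1
Step 3: p0@ESC p1@(0,0) p2@(2,2) p3@ESC p4@ESC -> at (1,5): 0 [-], cum=1
Step 4: p0@ESC p1@ESC p2@(1,2) p3@ESC p4@ESC -> at (1,5): 0 [-], cum=1
Step 5: p0@ESC p1@ESC p2@(0,2) p3@ESC p4@ESC -> at (1,5): 0 [-], cum=1
Step 6: p0@ESC p1@ESC p2@ESC p3@ESC p4@ESC -> at (1,5): 0 [-], cum=1
Total visits = 1

Answer: 1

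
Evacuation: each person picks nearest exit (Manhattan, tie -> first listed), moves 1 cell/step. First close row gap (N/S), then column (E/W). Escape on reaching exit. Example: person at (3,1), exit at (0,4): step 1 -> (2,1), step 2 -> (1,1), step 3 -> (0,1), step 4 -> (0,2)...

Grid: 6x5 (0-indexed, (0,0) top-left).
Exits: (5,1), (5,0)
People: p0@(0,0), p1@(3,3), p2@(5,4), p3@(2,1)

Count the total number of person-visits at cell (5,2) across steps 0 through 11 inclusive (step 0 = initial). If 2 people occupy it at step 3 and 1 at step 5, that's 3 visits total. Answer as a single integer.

Answer: 2

Derivation:
Step 0: p0@(0,0) p1@(3,3) p2@(5,4) p3@(2,1) -> at (5,2): 0 [-], cum=0
Step 1: p0@(1,0) p1@(4,3) p2@(5,3) p3@(3,1) -> at (5,2): 0 [-], cum=0
Step 2: p0@(2,0) p1@(5,3) p2@(5,2) p3@(4,1) -> at (5,2): 1 [p2], cum=1
Step 3: p0@(3,0) p1@(5,2) p2@ESC p3@ESC -> at (5,2): 1 [p1], cum=2
Step 4: p0@(4,0) p1@ESC p2@ESC p3@ESC -> at (5,2): 0 [-], cum=2
Step 5: p0@ESC p1@ESC p2@ESC p3@ESC -> at (5,2): 0 [-], cum=2
Total visits = 2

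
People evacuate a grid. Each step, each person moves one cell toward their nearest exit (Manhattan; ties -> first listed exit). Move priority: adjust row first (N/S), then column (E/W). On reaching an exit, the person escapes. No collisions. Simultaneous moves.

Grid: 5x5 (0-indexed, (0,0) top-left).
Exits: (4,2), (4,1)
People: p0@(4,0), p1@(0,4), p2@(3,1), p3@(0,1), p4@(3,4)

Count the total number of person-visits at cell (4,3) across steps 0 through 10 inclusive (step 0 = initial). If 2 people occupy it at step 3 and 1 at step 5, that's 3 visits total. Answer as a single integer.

Step 0: p0@(4,0) p1@(0,4) p2@(3,1) p3@(0,1) p4@(3,4) -> at (4,3): 0 [-], cum=0
Step 1: p0@ESC p1@(1,4) p2@ESC p3@(1,1) p4@(4,4) -> at (4,3): 0 [-], cum=0
Step 2: p0@ESC p1@(2,4) p2@ESC p3@(2,1) p4@(4,3) -> at (4,3): 1 [p4], cum=1
Step 3: p0@ESC p1@(3,4) p2@ESC p3@(3,1) p4@ESC -> at (4,3): 0 [-], cum=1
Step 4: p0@ESC p1@(4,4) p2@ESC p3@ESC p4@ESC -> at (4,3): 0 [-], cum=1
Step 5: p0@ESC p1@(4,3) p2@ESC p3@ESC p4@ESC -> at (4,3): 1 [p1], cum=2
Step 6: p0@ESC p1@ESC p2@ESC p3@ESC p4@ESC -> at (4,3): 0 [-], cum=2
Total visits = 2

Answer: 2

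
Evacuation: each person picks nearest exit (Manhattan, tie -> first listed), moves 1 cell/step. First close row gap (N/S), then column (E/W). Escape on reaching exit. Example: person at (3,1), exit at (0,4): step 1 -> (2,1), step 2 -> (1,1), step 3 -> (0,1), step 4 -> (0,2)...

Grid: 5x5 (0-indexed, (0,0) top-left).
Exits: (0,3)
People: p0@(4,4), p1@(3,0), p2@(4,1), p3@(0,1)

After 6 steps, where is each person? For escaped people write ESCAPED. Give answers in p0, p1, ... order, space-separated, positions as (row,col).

Step 1: p0:(4,4)->(3,4) | p1:(3,0)->(2,0) | p2:(4,1)->(3,1) | p3:(0,1)->(0,2)
Step 2: p0:(3,4)->(2,4) | p1:(2,0)->(1,0) | p2:(3,1)->(2,1) | p3:(0,2)->(0,3)->EXIT
Step 3: p0:(2,4)->(1,4) | p1:(1,0)->(0,0) | p2:(2,1)->(1,1) | p3:escaped
Step 4: p0:(1,4)->(0,4) | p1:(0,0)->(0,1) | p2:(1,1)->(0,1) | p3:escaped
Step 5: p0:(0,4)->(0,3)->EXIT | p1:(0,1)->(0,2) | p2:(0,1)->(0,2) | p3:escaped
Step 6: p0:escaped | p1:(0,2)->(0,3)->EXIT | p2:(0,2)->(0,3)->EXIT | p3:escaped

ESCAPED ESCAPED ESCAPED ESCAPED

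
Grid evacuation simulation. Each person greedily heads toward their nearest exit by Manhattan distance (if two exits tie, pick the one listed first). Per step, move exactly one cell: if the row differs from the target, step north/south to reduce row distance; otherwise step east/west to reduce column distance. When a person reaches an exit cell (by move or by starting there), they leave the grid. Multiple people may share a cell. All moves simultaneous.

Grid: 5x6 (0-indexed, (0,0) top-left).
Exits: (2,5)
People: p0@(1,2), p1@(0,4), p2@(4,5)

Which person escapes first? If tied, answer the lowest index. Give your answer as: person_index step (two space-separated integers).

Step 1: p0:(1,2)->(2,2) | p1:(0,4)->(1,4) | p2:(4,5)->(3,5)
Step 2: p0:(2,2)->(2,3) | p1:(1,4)->(2,4) | p2:(3,5)->(2,5)->EXIT
Step 3: p0:(2,3)->(2,4) | p1:(2,4)->(2,5)->EXIT | p2:escaped
Step 4: p0:(2,4)->(2,5)->EXIT | p1:escaped | p2:escaped
Exit steps: [4, 3, 2]
First to escape: p2 at step 2

Answer: 2 2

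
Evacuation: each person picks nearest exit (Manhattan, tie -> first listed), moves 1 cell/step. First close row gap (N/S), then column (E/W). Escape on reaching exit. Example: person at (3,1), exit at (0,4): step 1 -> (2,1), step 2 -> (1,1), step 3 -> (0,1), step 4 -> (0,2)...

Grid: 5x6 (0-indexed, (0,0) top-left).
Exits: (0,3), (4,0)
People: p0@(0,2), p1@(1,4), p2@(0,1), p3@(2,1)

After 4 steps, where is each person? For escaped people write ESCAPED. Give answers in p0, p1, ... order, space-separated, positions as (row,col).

Step 1: p0:(0,2)->(0,3)->EXIT | p1:(1,4)->(0,4) | p2:(0,1)->(0,2) | p3:(2,1)->(3,1)
Step 2: p0:escaped | p1:(0,4)->(0,3)->EXIT | p2:(0,2)->(0,3)->EXIT | p3:(3,1)->(4,1)
Step 3: p0:escaped | p1:escaped | p2:escaped | p3:(4,1)->(4,0)->EXIT

ESCAPED ESCAPED ESCAPED ESCAPED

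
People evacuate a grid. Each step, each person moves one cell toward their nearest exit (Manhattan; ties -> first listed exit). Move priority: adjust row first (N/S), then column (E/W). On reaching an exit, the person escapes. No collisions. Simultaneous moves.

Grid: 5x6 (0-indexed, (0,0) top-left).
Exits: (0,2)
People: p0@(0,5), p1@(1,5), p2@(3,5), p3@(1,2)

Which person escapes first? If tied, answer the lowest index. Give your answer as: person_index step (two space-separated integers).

Step 1: p0:(0,5)->(0,4) | p1:(1,5)->(0,5) | p2:(3,5)->(2,5) | p3:(1,2)->(0,2)->EXIT
Step 2: p0:(0,4)->(0,3) | p1:(0,5)->(0,4) | p2:(2,5)->(1,5) | p3:escaped
Step 3: p0:(0,3)->(0,2)->EXIT | p1:(0,4)->(0,3) | p2:(1,5)->(0,5) | p3:escaped
Step 4: p0:escaped | p1:(0,3)->(0,2)->EXIT | p2:(0,5)->(0,4) | p3:escaped
Step 5: p0:escaped | p1:escaped | p2:(0,4)->(0,3) | p3:escaped
Step 6: p0:escaped | p1:escaped | p2:(0,3)->(0,2)->EXIT | p3:escaped
Exit steps: [3, 4, 6, 1]
First to escape: p3 at step 1

Answer: 3 1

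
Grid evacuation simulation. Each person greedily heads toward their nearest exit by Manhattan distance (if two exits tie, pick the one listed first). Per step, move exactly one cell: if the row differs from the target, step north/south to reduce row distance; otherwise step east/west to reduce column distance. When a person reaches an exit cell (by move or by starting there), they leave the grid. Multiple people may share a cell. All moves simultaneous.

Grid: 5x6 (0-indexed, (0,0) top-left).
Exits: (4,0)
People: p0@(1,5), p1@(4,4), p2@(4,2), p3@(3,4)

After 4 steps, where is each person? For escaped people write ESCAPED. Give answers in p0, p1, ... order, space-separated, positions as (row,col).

Step 1: p0:(1,5)->(2,5) | p1:(4,4)->(4,3) | p2:(4,2)->(4,1) | p3:(3,4)->(4,4)
Step 2: p0:(2,5)->(3,5) | p1:(4,3)->(4,2) | p2:(4,1)->(4,0)->EXIT | p3:(4,4)->(4,3)
Step 3: p0:(3,5)->(4,5) | p1:(4,2)->(4,1) | p2:escaped | p3:(4,3)->(4,2)
Step 4: p0:(4,5)->(4,4) | p1:(4,1)->(4,0)->EXIT | p2:escaped | p3:(4,2)->(4,1)

(4,4) ESCAPED ESCAPED (4,1)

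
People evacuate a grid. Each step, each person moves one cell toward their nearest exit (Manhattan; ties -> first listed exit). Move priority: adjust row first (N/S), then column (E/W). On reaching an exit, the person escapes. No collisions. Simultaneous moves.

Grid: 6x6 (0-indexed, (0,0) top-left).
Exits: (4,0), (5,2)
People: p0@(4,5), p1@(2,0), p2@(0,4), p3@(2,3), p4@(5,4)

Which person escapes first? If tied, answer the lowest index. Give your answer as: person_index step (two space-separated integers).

Answer: 1 2

Derivation:
Step 1: p0:(4,5)->(5,5) | p1:(2,0)->(3,0) | p2:(0,4)->(1,4) | p3:(2,3)->(3,3) | p4:(5,4)->(5,3)
Step 2: p0:(5,5)->(5,4) | p1:(3,0)->(4,0)->EXIT | p2:(1,4)->(2,4) | p3:(3,3)->(4,3) | p4:(5,3)->(5,2)->EXIT
Step 3: p0:(5,4)->(5,3) | p1:escaped | p2:(2,4)->(3,4) | p3:(4,3)->(5,3) | p4:escaped
Step 4: p0:(5,3)->(5,2)->EXIT | p1:escaped | p2:(3,4)->(4,4) | p3:(5,3)->(5,2)->EXIT | p4:escaped
Step 5: p0:escaped | p1:escaped | p2:(4,4)->(5,4) | p3:escaped | p4:escaped
Step 6: p0:escaped | p1:escaped | p2:(5,4)->(5,3) | p3:escaped | p4:escaped
Step 7: p0:escaped | p1:escaped | p2:(5,3)->(5,2)->EXIT | p3:escaped | p4:escaped
Exit steps: [4, 2, 7, 4, 2]
First to escape: p1 at step 2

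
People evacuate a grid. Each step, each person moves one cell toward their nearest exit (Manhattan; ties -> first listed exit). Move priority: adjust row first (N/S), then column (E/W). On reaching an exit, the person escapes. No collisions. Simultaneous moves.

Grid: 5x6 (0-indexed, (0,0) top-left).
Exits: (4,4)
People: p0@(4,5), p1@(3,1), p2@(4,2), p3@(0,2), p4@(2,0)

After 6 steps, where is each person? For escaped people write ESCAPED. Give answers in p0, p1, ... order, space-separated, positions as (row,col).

Step 1: p0:(4,5)->(4,4)->EXIT | p1:(3,1)->(4,1) | p2:(4,2)->(4,3) | p3:(0,2)->(1,2) | p4:(2,0)->(3,0)
Step 2: p0:escaped | p1:(4,1)->(4,2) | p2:(4,3)->(4,4)->EXIT | p3:(1,2)->(2,2) | p4:(3,0)->(4,0)
Step 3: p0:escaped | p1:(4,2)->(4,3) | p2:escaped | p3:(2,2)->(3,2) | p4:(4,0)->(4,1)
Step 4: p0:escaped | p1:(4,3)->(4,4)->EXIT | p2:escaped | p3:(3,2)->(4,2) | p4:(4,1)->(4,2)
Step 5: p0:escaped | p1:escaped | p2:escaped | p3:(4,2)->(4,3) | p4:(4,2)->(4,3)
Step 6: p0:escaped | p1:escaped | p2:escaped | p3:(4,3)->(4,4)->EXIT | p4:(4,3)->(4,4)->EXIT

ESCAPED ESCAPED ESCAPED ESCAPED ESCAPED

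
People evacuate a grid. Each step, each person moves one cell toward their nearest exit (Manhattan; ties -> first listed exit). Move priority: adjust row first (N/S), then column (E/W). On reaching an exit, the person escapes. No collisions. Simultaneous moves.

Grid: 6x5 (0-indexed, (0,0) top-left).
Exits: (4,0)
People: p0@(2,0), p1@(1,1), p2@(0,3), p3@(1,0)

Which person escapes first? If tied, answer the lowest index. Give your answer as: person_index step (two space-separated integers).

Answer: 0 2

Derivation:
Step 1: p0:(2,0)->(3,0) | p1:(1,1)->(2,1) | p2:(0,3)->(1,3) | p3:(1,0)->(2,0)
Step 2: p0:(3,0)->(4,0)->EXIT | p1:(2,1)->(3,1) | p2:(1,3)->(2,3) | p3:(2,0)->(3,0)
Step 3: p0:escaped | p1:(3,1)->(4,1) | p2:(2,3)->(3,3) | p3:(3,0)->(4,0)->EXIT
Step 4: p0:escaped | p1:(4,1)->(4,0)->EXIT | p2:(3,3)->(4,3) | p3:escaped
Step 5: p0:escaped | p1:escaped | p2:(4,3)->(4,2) | p3:escaped
Step 6: p0:escaped | p1:escaped | p2:(4,2)->(4,1) | p3:escaped
Step 7: p0:escaped | p1:escaped | p2:(4,1)->(4,0)->EXIT | p3:escaped
Exit steps: [2, 4, 7, 3]
First to escape: p0 at step 2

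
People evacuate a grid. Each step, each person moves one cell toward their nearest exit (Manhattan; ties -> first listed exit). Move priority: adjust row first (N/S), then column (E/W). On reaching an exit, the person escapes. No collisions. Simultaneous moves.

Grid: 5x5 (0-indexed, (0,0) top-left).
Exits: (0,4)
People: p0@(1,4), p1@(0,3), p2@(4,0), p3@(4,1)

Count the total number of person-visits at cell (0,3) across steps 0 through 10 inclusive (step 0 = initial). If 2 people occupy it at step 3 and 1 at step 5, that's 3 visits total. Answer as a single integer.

Step 0: p0@(1,4) p1@(0,3) p2@(4,0) p3@(4,1) -> at (0,3): 1 [p1], cum=1
Step 1: p0@ESC p1@ESC p2@(3,0) p3@(3,1) -> at (0,3): 0 [-], cum=1
Step 2: p0@ESC p1@ESC p2@(2,0) p3@(2,1) -> at (0,3): 0 [-], cum=1
Step 3: p0@ESC p1@ESC p2@(1,0) p3@(1,1) -> at (0,3): 0 [-], cum=1
Step 4: p0@ESC p1@ESC p2@(0,0) p3@(0,1) -> at (0,3): 0 [-], cum=1
Step 5: p0@ESC p1@ESC p2@(0,1) p3@(0,2) -> at (0,3): 0 [-], cum=1
Step 6: p0@ESC p1@ESC p2@(0,2) p3@(0,3) -> at (0,3): 1 [p3], cum=2
Step 7: p0@ESC p1@ESC p2@(0,3) p3@ESC -> at (0,3): 1 [p2], cum=3
Step 8: p0@ESC p1@ESC p2@ESC p3@ESC -> at (0,3): 0 [-], cum=3
Total visits = 3

Answer: 3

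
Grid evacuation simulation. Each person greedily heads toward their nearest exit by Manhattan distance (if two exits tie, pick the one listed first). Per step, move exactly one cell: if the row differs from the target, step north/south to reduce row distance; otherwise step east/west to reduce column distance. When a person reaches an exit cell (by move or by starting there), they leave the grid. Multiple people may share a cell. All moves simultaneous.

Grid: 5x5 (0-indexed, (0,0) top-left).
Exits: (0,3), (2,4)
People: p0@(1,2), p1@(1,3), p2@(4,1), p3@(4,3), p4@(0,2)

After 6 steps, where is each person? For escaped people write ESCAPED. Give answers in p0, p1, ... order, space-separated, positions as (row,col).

Step 1: p0:(1,2)->(0,2) | p1:(1,3)->(0,3)->EXIT | p2:(4,1)->(3,1) | p3:(4,3)->(3,3) | p4:(0,2)->(0,3)->EXIT
Step 2: p0:(0,2)->(0,3)->EXIT | p1:escaped | p2:(3,1)->(2,1) | p3:(3,3)->(2,3) | p4:escaped
Step 3: p0:escaped | p1:escaped | p2:(2,1)->(2,2) | p3:(2,3)->(2,4)->EXIT | p4:escaped
Step 4: p0:escaped | p1:escaped | p2:(2,2)->(2,3) | p3:escaped | p4:escaped
Step 5: p0:escaped | p1:escaped | p2:(2,3)->(2,4)->EXIT | p3:escaped | p4:escaped

ESCAPED ESCAPED ESCAPED ESCAPED ESCAPED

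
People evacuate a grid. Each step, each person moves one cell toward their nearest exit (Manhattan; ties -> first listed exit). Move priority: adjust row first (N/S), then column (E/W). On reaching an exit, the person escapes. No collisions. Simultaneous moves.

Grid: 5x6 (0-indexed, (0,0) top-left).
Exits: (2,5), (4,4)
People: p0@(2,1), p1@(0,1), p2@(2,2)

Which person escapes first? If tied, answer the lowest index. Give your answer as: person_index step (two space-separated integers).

Answer: 2 3

Derivation:
Step 1: p0:(2,1)->(2,2) | p1:(0,1)->(1,1) | p2:(2,2)->(2,3)
Step 2: p0:(2,2)->(2,3) | p1:(1,1)->(2,1) | p2:(2,3)->(2,4)
Step 3: p0:(2,3)->(2,4) | p1:(2,1)->(2,2) | p2:(2,4)->(2,5)->EXIT
Step 4: p0:(2,4)->(2,5)->EXIT | p1:(2,2)->(2,3) | p2:escaped
Step 5: p0:escaped | p1:(2,3)->(2,4) | p2:escaped
Step 6: p0:escaped | p1:(2,4)->(2,5)->EXIT | p2:escaped
Exit steps: [4, 6, 3]
First to escape: p2 at step 3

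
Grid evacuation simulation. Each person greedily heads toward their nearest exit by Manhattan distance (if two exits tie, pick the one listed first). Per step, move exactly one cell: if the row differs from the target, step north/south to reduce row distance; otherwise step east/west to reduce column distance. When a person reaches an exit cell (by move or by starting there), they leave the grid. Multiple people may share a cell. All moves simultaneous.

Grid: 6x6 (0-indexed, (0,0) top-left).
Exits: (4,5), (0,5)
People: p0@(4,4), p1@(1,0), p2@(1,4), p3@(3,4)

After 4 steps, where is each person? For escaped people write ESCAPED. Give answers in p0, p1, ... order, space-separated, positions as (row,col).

Step 1: p0:(4,4)->(4,5)->EXIT | p1:(1,0)->(0,0) | p2:(1,4)->(0,4) | p3:(3,4)->(4,4)
Step 2: p0:escaped | p1:(0,0)->(0,1) | p2:(0,4)->(0,5)->EXIT | p3:(4,4)->(4,5)->EXIT
Step 3: p0:escaped | p1:(0,1)->(0,2) | p2:escaped | p3:escaped
Step 4: p0:escaped | p1:(0,2)->(0,3) | p2:escaped | p3:escaped

ESCAPED (0,3) ESCAPED ESCAPED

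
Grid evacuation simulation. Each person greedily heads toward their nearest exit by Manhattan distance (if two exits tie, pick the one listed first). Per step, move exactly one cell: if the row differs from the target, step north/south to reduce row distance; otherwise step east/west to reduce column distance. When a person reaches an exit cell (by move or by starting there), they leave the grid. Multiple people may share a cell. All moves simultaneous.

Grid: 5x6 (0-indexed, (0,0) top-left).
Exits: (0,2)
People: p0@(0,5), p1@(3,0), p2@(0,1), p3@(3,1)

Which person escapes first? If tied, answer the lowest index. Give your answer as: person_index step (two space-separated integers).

Answer: 2 1

Derivation:
Step 1: p0:(0,5)->(0,4) | p1:(3,0)->(2,0) | p2:(0,1)->(0,2)->EXIT | p3:(3,1)->(2,1)
Step 2: p0:(0,4)->(0,3) | p1:(2,0)->(1,0) | p2:escaped | p3:(2,1)->(1,1)
Step 3: p0:(0,3)->(0,2)->EXIT | p1:(1,0)->(0,0) | p2:escaped | p3:(1,1)->(0,1)
Step 4: p0:escaped | p1:(0,0)->(0,1) | p2:escaped | p3:(0,1)->(0,2)->EXIT
Step 5: p0:escaped | p1:(0,1)->(0,2)->EXIT | p2:escaped | p3:escaped
Exit steps: [3, 5, 1, 4]
First to escape: p2 at step 1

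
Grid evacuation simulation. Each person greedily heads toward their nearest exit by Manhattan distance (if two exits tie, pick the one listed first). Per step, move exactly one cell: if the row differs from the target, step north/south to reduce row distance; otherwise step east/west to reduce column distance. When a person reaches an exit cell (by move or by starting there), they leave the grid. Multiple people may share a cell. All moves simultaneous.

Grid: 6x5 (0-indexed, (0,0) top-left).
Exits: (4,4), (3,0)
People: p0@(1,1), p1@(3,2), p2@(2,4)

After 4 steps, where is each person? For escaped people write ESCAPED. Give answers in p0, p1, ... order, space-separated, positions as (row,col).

Step 1: p0:(1,1)->(2,1) | p1:(3,2)->(3,1) | p2:(2,4)->(3,4)
Step 2: p0:(2,1)->(3,1) | p1:(3,1)->(3,0)->EXIT | p2:(3,4)->(4,4)->EXIT
Step 3: p0:(3,1)->(3,0)->EXIT | p1:escaped | p2:escaped

ESCAPED ESCAPED ESCAPED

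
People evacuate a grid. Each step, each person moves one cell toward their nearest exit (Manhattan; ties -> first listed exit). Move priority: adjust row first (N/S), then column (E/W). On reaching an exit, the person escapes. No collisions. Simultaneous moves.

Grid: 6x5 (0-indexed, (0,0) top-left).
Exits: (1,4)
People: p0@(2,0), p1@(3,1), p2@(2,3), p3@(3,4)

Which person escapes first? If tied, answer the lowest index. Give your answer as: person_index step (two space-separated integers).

Answer: 2 2

Derivation:
Step 1: p0:(2,0)->(1,0) | p1:(3,1)->(2,1) | p2:(2,3)->(1,3) | p3:(3,4)->(2,4)
Step 2: p0:(1,0)->(1,1) | p1:(2,1)->(1,1) | p2:(1,3)->(1,4)->EXIT | p3:(2,4)->(1,4)->EXIT
Step 3: p0:(1,1)->(1,2) | p1:(1,1)->(1,2) | p2:escaped | p3:escaped
Step 4: p0:(1,2)->(1,3) | p1:(1,2)->(1,3) | p2:escaped | p3:escaped
Step 5: p0:(1,3)->(1,4)->EXIT | p1:(1,3)->(1,4)->EXIT | p2:escaped | p3:escaped
Exit steps: [5, 5, 2, 2]
First to escape: p2 at step 2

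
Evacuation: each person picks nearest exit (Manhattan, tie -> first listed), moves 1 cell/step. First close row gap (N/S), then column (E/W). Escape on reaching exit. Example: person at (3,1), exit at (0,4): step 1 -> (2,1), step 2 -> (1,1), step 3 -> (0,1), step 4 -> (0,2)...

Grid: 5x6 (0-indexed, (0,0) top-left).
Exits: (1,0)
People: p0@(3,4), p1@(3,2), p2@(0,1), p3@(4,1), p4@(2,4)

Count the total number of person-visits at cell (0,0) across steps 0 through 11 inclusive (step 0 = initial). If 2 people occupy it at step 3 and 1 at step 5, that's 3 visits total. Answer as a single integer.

Step 0: p0@(3,4) p1@(3,2) p2@(0,1) p3@(4,1) p4@(2,4) -> at (0,0): 0 [-], cum=0
Step 1: p0@(2,4) p1@(2,2) p2@(1,1) p3@(3,1) p4@(1,4) -> at (0,0): 0 [-], cum=0
Step 2: p0@(1,4) p1@(1,2) p2@ESC p3@(2,1) p4@(1,3) -> at (0,0): 0 [-], cum=0
Step 3: p0@(1,3) p1@(1,1) p2@ESC p3@(1,1) p4@(1,2) -> at (0,0): 0 [-], cum=0
Step 4: p0@(1,2) p1@ESC p2@ESC p3@ESC p4@(1,1) -> at (0,0): 0 [-], cum=0
Step 5: p0@(1,1) p1@ESC p2@ESC p3@ESC p4@ESC -> at (0,0): 0 [-], cum=0
Step 6: p0@ESC p1@ESC p2@ESC p3@ESC p4@ESC -> at (0,0): 0 [-], cum=0
Total visits = 0

Answer: 0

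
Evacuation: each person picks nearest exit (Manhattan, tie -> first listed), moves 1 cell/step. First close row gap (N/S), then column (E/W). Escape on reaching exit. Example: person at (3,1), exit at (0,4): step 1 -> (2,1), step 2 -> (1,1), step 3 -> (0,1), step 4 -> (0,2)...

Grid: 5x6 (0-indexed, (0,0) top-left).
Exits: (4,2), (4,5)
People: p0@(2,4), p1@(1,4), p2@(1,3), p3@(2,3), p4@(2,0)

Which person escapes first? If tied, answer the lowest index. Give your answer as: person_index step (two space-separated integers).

Step 1: p0:(2,4)->(3,4) | p1:(1,4)->(2,4) | p2:(1,3)->(2,3) | p3:(2,3)->(3,3) | p4:(2,0)->(3,0)
Step 2: p0:(3,4)->(4,4) | p1:(2,4)->(3,4) | p2:(2,3)->(3,3) | p3:(3,3)->(4,3) | p4:(3,0)->(4,0)
Step 3: p0:(4,4)->(4,5)->EXIT | p1:(3,4)->(4,4) | p2:(3,3)->(4,3) | p3:(4,3)->(4,2)->EXIT | p4:(4,0)->(4,1)
Step 4: p0:escaped | p1:(4,4)->(4,5)->EXIT | p2:(4,3)->(4,2)->EXIT | p3:escaped | p4:(4,1)->(4,2)->EXIT
Exit steps: [3, 4, 4, 3, 4]
First to escape: p0 at step 3

Answer: 0 3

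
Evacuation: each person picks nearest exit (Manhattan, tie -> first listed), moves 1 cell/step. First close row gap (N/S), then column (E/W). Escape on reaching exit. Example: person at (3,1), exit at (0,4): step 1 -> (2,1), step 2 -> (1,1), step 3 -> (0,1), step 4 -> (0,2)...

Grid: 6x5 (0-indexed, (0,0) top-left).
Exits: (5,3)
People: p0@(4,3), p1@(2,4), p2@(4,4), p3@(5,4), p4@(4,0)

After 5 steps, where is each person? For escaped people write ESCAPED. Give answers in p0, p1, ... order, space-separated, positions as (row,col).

Step 1: p0:(4,3)->(5,3)->EXIT | p1:(2,4)->(3,4) | p2:(4,4)->(5,4) | p3:(5,4)->(5,3)->EXIT | p4:(4,0)->(5,0)
Step 2: p0:escaped | p1:(3,4)->(4,4) | p2:(5,4)->(5,3)->EXIT | p3:escaped | p4:(5,0)->(5,1)
Step 3: p0:escaped | p1:(4,4)->(5,4) | p2:escaped | p3:escaped | p4:(5,1)->(5,2)
Step 4: p0:escaped | p1:(5,4)->(5,3)->EXIT | p2:escaped | p3:escaped | p4:(5,2)->(5,3)->EXIT

ESCAPED ESCAPED ESCAPED ESCAPED ESCAPED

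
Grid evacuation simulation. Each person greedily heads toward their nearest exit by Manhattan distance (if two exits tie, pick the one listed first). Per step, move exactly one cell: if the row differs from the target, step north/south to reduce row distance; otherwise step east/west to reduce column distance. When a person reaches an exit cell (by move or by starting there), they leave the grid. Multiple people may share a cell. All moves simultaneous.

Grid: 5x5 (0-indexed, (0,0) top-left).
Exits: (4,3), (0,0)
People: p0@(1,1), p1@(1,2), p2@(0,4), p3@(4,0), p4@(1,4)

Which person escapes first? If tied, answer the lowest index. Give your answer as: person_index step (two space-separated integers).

Answer: 0 2

Derivation:
Step 1: p0:(1,1)->(0,1) | p1:(1,2)->(0,2) | p2:(0,4)->(0,3) | p3:(4,0)->(4,1) | p4:(1,4)->(2,4)
Step 2: p0:(0,1)->(0,0)->EXIT | p1:(0,2)->(0,1) | p2:(0,3)->(0,2) | p3:(4,1)->(4,2) | p4:(2,4)->(3,4)
Step 3: p0:escaped | p1:(0,1)->(0,0)->EXIT | p2:(0,2)->(0,1) | p3:(4,2)->(4,3)->EXIT | p4:(3,4)->(4,4)
Step 4: p0:escaped | p1:escaped | p2:(0,1)->(0,0)->EXIT | p3:escaped | p4:(4,4)->(4,3)->EXIT
Exit steps: [2, 3, 4, 3, 4]
First to escape: p0 at step 2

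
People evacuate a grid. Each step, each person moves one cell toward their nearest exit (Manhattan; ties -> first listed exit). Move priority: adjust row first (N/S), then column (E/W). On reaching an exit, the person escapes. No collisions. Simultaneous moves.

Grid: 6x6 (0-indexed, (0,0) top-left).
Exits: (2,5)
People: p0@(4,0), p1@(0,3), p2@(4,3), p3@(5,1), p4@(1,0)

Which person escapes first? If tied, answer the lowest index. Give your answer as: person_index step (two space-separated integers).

Step 1: p0:(4,0)->(3,0) | p1:(0,3)->(1,3) | p2:(4,3)->(3,3) | p3:(5,1)->(4,1) | p4:(1,0)->(2,0)
Step 2: p0:(3,0)->(2,0) | p1:(1,3)->(2,3) | p2:(3,3)->(2,3) | p3:(4,1)->(3,1) | p4:(2,0)->(2,1)
Step 3: p0:(2,0)->(2,1) | p1:(2,3)->(2,4) | p2:(2,3)->(2,4) | p3:(3,1)->(2,1) | p4:(2,1)->(2,2)
Step 4: p0:(2,1)->(2,2) | p1:(2,4)->(2,5)->EXIT | p2:(2,4)->(2,5)->EXIT | p3:(2,1)->(2,2) | p4:(2,2)->(2,3)
Step 5: p0:(2,2)->(2,3) | p1:escaped | p2:escaped | p3:(2,2)->(2,3) | p4:(2,3)->(2,4)
Step 6: p0:(2,3)->(2,4) | p1:escaped | p2:escaped | p3:(2,3)->(2,4) | p4:(2,4)->(2,5)->EXIT
Step 7: p0:(2,4)->(2,5)->EXIT | p1:escaped | p2:escaped | p3:(2,4)->(2,5)->EXIT | p4:escaped
Exit steps: [7, 4, 4, 7, 6]
First to escape: p1 at step 4

Answer: 1 4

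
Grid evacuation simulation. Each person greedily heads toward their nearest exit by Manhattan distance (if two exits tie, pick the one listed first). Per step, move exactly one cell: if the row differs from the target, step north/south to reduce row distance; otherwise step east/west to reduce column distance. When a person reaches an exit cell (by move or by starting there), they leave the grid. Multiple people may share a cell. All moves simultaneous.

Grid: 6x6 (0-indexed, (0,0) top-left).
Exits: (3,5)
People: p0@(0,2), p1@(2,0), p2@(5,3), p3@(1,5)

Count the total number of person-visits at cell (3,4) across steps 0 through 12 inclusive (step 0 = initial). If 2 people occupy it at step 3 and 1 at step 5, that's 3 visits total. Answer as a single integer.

Answer: 3

Derivation:
Step 0: p0@(0,2) p1@(2,0) p2@(5,3) p3@(1,5) -> at (3,4): 0 [-], cum=0
Step 1: p0@(1,2) p1@(3,0) p2@(4,3) p3@(2,5) -> at (3,4): 0 [-], cum=0
Step 2: p0@(2,2) p1@(3,1) p2@(3,3) p3@ESC -> at (3,4): 0 [-], cum=0
Step 3: p0@(3,2) p1@(3,2) p2@(3,4) p3@ESC -> at (3,4): 1 [p2], cum=1
Step 4: p0@(3,3) p1@(3,3) p2@ESC p3@ESC -> at (3,4): 0 [-], cum=1
Step 5: p0@(3,4) p1@(3,4) p2@ESC p3@ESC -> at (3,4): 2 [p0,p1], cum=3
Step 6: p0@ESC p1@ESC p2@ESC p3@ESC -> at (3,4): 0 [-], cum=3
Total visits = 3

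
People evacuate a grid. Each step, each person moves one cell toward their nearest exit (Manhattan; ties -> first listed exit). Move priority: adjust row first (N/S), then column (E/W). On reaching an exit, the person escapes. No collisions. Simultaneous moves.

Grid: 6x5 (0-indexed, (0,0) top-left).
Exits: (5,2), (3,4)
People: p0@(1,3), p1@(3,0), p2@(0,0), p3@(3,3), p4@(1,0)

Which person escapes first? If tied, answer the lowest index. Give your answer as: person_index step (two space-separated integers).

Answer: 3 1

Derivation:
Step 1: p0:(1,3)->(2,3) | p1:(3,0)->(4,0) | p2:(0,0)->(1,0) | p3:(3,3)->(3,4)->EXIT | p4:(1,0)->(2,0)
Step 2: p0:(2,3)->(3,3) | p1:(4,0)->(5,0) | p2:(1,0)->(2,0) | p3:escaped | p4:(2,0)->(3,0)
Step 3: p0:(3,3)->(3,4)->EXIT | p1:(5,0)->(5,1) | p2:(2,0)->(3,0) | p3:escaped | p4:(3,0)->(4,0)
Step 4: p0:escaped | p1:(5,1)->(5,2)->EXIT | p2:(3,0)->(4,0) | p3:escaped | p4:(4,0)->(5,0)
Step 5: p0:escaped | p1:escaped | p2:(4,0)->(5,0) | p3:escaped | p4:(5,0)->(5,1)
Step 6: p0:escaped | p1:escaped | p2:(5,0)->(5,1) | p3:escaped | p4:(5,1)->(5,2)->EXIT
Step 7: p0:escaped | p1:escaped | p2:(5,1)->(5,2)->EXIT | p3:escaped | p4:escaped
Exit steps: [3, 4, 7, 1, 6]
First to escape: p3 at step 1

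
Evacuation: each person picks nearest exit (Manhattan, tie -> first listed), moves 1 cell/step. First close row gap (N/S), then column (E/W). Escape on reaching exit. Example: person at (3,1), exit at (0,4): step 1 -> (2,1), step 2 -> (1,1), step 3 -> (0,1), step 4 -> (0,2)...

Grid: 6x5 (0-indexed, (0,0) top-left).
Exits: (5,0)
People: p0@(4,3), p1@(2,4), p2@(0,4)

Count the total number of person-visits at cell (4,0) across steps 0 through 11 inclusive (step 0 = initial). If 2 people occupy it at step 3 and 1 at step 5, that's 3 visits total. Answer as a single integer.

Step 0: p0@(4,3) p1@(2,4) p2@(0,4) -> at (4,0): 0 [-], cum=0
Step 1: p0@(5,3) p1@(3,4) p2@(1,4) -> at (4,0): 0 [-], cum=0
Step 2: p0@(5,2) p1@(4,4) p2@(2,4) -> at (4,0): 0 [-], cum=0
Step 3: p0@(5,1) p1@(5,4) p2@(3,4) -> at (4,0): 0 [-], cum=0
Step 4: p0@ESC p1@(5,3) p2@(4,4) -> at (4,0): 0 [-], cum=0
Step 5: p0@ESC p1@(5,2) p2@(5,4) -> at (4,0): 0 [-], cum=0
Step 6: p0@ESC p1@(5,1) p2@(5,3) -> at (4,0): 0 [-], cum=0
Step 7: p0@ESC p1@ESC p2@(5,2) -> at (4,0): 0 [-], cum=0
Step 8: p0@ESC p1@ESC p2@(5,1) -> at (4,0): 0 [-], cum=0
Step 9: p0@ESC p1@ESC p2@ESC -> at (4,0): 0 [-], cum=0
Total visits = 0

Answer: 0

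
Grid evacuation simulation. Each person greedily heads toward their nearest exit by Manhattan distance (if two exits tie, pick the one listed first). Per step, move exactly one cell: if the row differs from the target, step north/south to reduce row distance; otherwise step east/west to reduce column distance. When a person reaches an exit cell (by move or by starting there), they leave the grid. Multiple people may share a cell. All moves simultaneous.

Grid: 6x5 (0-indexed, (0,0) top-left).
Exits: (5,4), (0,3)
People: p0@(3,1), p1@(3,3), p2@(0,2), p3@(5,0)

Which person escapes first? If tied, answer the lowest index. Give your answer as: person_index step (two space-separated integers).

Step 1: p0:(3,1)->(4,1) | p1:(3,3)->(4,3) | p2:(0,2)->(0,3)->EXIT | p3:(5,0)->(5,1)
Step 2: p0:(4,1)->(5,1) | p1:(4,3)->(5,3) | p2:escaped | p3:(5,1)->(5,2)
Step 3: p0:(5,1)->(5,2) | p1:(5,3)->(5,4)->EXIT | p2:escaped | p3:(5,2)->(5,3)
Step 4: p0:(5,2)->(5,3) | p1:escaped | p2:escaped | p3:(5,3)->(5,4)->EXIT
Step 5: p0:(5,3)->(5,4)->EXIT | p1:escaped | p2:escaped | p3:escaped
Exit steps: [5, 3, 1, 4]
First to escape: p2 at step 1

Answer: 2 1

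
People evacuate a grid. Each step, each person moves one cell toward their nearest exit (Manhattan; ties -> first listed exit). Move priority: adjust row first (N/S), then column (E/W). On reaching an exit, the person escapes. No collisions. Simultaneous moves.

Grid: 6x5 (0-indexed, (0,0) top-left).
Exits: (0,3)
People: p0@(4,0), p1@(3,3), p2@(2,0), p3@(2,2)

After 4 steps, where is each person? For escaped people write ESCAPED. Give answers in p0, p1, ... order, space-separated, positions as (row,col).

Step 1: p0:(4,0)->(3,0) | p1:(3,3)->(2,3) | p2:(2,0)->(1,0) | p3:(2,2)->(1,2)
Step 2: p0:(3,0)->(2,0) | p1:(2,3)->(1,3) | p2:(1,0)->(0,0) | p3:(1,2)->(0,2)
Step 3: p0:(2,0)->(1,0) | p1:(1,3)->(0,3)->EXIT | p2:(0,0)->(0,1) | p3:(0,2)->(0,3)->EXIT
Step 4: p0:(1,0)->(0,0) | p1:escaped | p2:(0,1)->(0,2) | p3:escaped

(0,0) ESCAPED (0,2) ESCAPED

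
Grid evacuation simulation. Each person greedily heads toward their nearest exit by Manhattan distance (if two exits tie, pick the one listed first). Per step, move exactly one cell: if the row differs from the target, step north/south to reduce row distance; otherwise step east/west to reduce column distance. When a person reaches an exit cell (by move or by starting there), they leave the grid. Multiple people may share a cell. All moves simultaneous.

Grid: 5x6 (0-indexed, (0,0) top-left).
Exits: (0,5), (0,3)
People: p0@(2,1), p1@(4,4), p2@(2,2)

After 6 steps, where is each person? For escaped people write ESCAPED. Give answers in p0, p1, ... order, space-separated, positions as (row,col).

Step 1: p0:(2,1)->(1,1) | p1:(4,4)->(3,4) | p2:(2,2)->(1,2)
Step 2: p0:(1,1)->(0,1) | p1:(3,4)->(2,4) | p2:(1,2)->(0,2)
Step 3: p0:(0,1)->(0,2) | p1:(2,4)->(1,4) | p2:(0,2)->(0,3)->EXIT
Step 4: p0:(0,2)->(0,3)->EXIT | p1:(1,4)->(0,4) | p2:escaped
Step 5: p0:escaped | p1:(0,4)->(0,5)->EXIT | p2:escaped

ESCAPED ESCAPED ESCAPED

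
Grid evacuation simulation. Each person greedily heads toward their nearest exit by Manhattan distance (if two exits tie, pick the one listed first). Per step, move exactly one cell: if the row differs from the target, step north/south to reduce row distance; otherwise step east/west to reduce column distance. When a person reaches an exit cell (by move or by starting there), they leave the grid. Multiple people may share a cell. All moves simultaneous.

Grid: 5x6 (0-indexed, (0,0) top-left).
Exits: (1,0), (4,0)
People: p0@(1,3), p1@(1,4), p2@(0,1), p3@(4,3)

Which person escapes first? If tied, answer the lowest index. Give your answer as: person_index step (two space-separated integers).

Step 1: p0:(1,3)->(1,2) | p1:(1,4)->(1,3) | p2:(0,1)->(1,1) | p3:(4,3)->(4,2)
Step 2: p0:(1,2)->(1,1) | p1:(1,3)->(1,2) | p2:(1,1)->(1,0)->EXIT | p3:(4,2)->(4,1)
Step 3: p0:(1,1)->(1,0)->EXIT | p1:(1,2)->(1,1) | p2:escaped | p3:(4,1)->(4,0)->EXIT
Step 4: p0:escaped | p1:(1,1)->(1,0)->EXIT | p2:escaped | p3:escaped
Exit steps: [3, 4, 2, 3]
First to escape: p2 at step 2

Answer: 2 2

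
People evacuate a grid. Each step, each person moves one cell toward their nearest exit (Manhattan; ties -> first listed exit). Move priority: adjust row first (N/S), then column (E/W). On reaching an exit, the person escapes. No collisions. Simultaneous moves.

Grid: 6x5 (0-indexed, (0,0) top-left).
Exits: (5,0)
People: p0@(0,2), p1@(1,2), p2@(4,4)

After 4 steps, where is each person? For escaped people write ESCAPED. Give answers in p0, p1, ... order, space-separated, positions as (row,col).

Step 1: p0:(0,2)->(1,2) | p1:(1,2)->(2,2) | p2:(4,4)->(5,4)
Step 2: p0:(1,2)->(2,2) | p1:(2,2)->(3,2) | p2:(5,4)->(5,3)
Step 3: p0:(2,2)->(3,2) | p1:(3,2)->(4,2) | p2:(5,3)->(5,2)
Step 4: p0:(3,2)->(4,2) | p1:(4,2)->(5,2) | p2:(5,2)->(5,1)

(4,2) (5,2) (5,1)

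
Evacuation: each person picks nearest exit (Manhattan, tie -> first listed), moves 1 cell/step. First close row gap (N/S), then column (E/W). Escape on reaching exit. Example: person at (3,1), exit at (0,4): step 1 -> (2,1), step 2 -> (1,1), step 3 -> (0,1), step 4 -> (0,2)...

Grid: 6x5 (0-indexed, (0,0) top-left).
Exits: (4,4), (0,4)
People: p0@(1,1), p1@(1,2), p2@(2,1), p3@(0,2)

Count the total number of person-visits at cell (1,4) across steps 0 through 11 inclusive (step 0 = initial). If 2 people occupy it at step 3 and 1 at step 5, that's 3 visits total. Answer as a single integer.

Answer: 0

Derivation:
Step 0: p0@(1,1) p1@(1,2) p2@(2,1) p3@(0,2) -> at (1,4): 0 [-], cum=0
Step 1: p0@(0,1) p1@(0,2) p2@(3,1) p3@(0,3) -> at (1,4): 0 [-], cum=0
Step 2: p0@(0,2) p1@(0,3) p2@(4,1) p3@ESC -> at (1,4): 0 [-], cum=0
Step 3: p0@(0,3) p1@ESC p2@(4,2) p3@ESC -> at (1,4): 0 [-], cum=0
Step 4: p0@ESC p1@ESC p2@(4,3) p3@ESC -> at (1,4): 0 [-], cum=0
Step 5: p0@ESC p1@ESC p2@ESC p3@ESC -> at (1,4): 0 [-], cum=0
Total visits = 0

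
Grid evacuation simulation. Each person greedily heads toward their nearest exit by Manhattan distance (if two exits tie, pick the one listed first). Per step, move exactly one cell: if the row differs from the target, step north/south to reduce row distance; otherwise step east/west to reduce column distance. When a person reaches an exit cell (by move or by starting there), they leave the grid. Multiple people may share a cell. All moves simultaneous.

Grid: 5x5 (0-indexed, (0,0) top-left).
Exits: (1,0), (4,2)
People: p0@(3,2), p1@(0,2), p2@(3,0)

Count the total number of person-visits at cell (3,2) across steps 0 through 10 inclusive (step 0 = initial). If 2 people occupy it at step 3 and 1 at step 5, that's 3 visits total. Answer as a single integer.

Step 0: p0@(3,2) p1@(0,2) p2@(3,0) -> at (3,2): 1 [p0], cum=1
Step 1: p0@ESC p1@(1,2) p2@(2,0) -> at (3,2): 0 [-], cum=1
Step 2: p0@ESC p1@(1,1) p2@ESC -> at (3,2): 0 [-], cum=1
Step 3: p0@ESC p1@ESC p2@ESC -> at (3,2): 0 [-], cum=1
Total visits = 1

Answer: 1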